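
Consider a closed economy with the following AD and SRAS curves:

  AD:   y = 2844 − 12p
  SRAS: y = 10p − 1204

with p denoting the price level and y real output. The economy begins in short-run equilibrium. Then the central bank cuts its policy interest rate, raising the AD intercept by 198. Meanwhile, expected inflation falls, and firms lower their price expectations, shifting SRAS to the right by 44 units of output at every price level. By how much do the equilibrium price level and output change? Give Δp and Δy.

After both shocks: AD is y = 3042 − 12p and SRAS is y = 10p − 1160.
Setting them equal: 4202 = 22p, so p = 191.
y = 3042 − 12·191 = 750.
Initially p = 184, y = 636, so Δp = +7 and Δy = +114.

Δp = +7, Δy = +114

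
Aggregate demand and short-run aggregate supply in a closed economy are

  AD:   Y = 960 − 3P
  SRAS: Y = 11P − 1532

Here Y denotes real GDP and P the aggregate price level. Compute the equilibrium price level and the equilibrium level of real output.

Set AD = SRAS: 960 − 3P = 11P − 1532, so 2492 = 14P and P = 178.
Then Y = 960 − 3·178 = 426.

P = 178, Y = 426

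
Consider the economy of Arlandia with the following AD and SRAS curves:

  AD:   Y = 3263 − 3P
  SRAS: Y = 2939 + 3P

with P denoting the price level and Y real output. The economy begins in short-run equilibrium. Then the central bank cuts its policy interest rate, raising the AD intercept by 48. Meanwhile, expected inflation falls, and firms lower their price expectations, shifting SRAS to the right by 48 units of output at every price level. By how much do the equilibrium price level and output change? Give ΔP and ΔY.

ΔP = +0, ΔY = +48

After both shocks: AD is Y = 3311 − 3P and SRAS is Y = 2987 + 3P.
Setting them equal: 324 = 6P, so P = 54.
Y = 3311 − 3·54 = 3149.
Initially P = 54, Y = 3101, so ΔP = +0 and ΔY = +48.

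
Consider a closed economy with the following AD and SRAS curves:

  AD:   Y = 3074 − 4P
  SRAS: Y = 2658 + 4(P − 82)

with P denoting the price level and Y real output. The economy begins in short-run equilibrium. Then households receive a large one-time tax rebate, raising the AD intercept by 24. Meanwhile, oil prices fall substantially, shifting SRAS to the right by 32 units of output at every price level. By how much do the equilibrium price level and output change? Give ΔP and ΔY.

ΔP = -1, ΔY = +28

After both shocks: AD is Y = 3098 − 4P and SRAS is Y = 2362 + 4P.
Setting them equal: 736 = 8P, so P = 92.
Y = 3098 − 4·92 = 2730.
Initially P = 93, Y = 2702, so ΔP = -1 and ΔY = +28.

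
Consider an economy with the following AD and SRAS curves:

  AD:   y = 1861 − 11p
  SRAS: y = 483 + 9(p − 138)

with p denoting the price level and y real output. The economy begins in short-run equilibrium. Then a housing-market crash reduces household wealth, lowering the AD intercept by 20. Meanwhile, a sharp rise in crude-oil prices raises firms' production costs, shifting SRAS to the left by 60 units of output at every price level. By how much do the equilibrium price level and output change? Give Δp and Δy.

After both shocks: AD is y = 1841 − 11p and SRAS is y = 9p − 819.
Setting them equal: 2660 = 20p, so p = 133.
y = 1841 − 11·133 = 378.
Initially p = 131, y = 420, so Δp = +2 and Δy = -42.

Δp = +2, Δy = -42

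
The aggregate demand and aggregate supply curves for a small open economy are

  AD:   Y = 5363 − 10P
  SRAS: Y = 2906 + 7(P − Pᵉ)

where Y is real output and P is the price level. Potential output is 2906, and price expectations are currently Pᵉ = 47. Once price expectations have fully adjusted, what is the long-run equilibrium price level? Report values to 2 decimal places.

Long-run P = 245.70

Short run: with Pᵉ = 47, SRAS is Y = 2577 + 7P. Setting AD = SRAS gives 2786 = 17P, so P = 163.88 and Y = 5363 − 10P = 3724.18.
Output 3724.18 is above potential 2906, so over time expected prices rise and SRAS shifts left until Y returns to 2906.
Long run: Y = 2906 on the AD curve gives 2906 = 5363 − 10P, so P = 245.70.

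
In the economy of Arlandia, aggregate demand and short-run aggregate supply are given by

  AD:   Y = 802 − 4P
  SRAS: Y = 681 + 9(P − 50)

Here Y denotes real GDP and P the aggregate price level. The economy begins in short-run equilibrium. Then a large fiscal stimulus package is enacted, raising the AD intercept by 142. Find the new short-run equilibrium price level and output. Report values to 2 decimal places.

P = 54.85, Y = 724.62

This is a positive demand shock: AD shifts right.
New AD: Y = 944 − 4P.
SRAS can be written Y = 231 + 9P.
Set AD = SRAS: 944 − 4P = 231 + 9P, so 713 = 13P and P = 54.85.
Substituting into AD, Y = 724.62.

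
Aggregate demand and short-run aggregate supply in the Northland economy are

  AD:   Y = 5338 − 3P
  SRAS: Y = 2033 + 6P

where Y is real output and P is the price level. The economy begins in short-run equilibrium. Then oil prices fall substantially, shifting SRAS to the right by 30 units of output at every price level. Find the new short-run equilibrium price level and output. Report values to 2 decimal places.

This is a positive supply shock: SRAS shifts right.
New SRAS: Y = 2063 + 6P.
Set AD = SRAS: 5338 − 3P = 2063 + 6P, so 3275 = 9P and P = 363.89.
Substituting into AD, Y = 4246.33.

P = 363.89, Y = 4246.33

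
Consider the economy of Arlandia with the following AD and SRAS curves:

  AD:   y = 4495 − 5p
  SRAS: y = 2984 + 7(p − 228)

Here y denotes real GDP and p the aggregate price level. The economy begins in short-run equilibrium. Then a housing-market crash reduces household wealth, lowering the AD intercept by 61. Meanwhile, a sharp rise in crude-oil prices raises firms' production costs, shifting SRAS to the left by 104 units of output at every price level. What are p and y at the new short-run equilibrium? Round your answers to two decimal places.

p = 262.50, y = 3121.50

After both shocks: AD is y = 4434 − 5p and SRAS is y = 1284 + 7p.
Setting them equal: 3150 = 12p, so p = 262.50.
Substituting into AD, y = 3121.50.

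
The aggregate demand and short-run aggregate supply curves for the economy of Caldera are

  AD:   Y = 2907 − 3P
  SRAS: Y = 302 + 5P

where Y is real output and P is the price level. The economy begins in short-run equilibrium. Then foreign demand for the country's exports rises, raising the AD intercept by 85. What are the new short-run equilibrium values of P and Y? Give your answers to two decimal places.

This is a positive demand shock: AD shifts right.
New AD: Y = 2992 − 3P.
Set AD = SRAS: 2992 − 3P = 302 + 5P, so 2690 = 8P and P = 336.25.
Substituting into AD, Y = 1983.25.

P = 336.25, Y = 1983.25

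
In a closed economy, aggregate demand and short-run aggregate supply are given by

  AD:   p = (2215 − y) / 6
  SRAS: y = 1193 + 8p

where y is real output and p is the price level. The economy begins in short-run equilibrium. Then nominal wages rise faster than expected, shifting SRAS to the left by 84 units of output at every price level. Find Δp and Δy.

Δp = +6, Δy = -36

This is a negative supply shock: SRAS shifts left.
New SRAS: y = 1109 + 8p.
Set AD = SRAS: 2215 − 6p = 1109 + 8p, so 1106 = 14p and p = 79.
y = 2215 − 6·79 = 1741.
Initially p = 73, y = 1777, so Δp = +6 and Δy = -36.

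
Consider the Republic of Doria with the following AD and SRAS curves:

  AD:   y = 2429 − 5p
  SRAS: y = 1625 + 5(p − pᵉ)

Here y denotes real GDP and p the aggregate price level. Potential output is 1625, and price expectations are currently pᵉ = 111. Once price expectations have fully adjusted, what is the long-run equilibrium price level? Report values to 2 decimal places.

Long-run p = 160.80

Short run: with pᵉ = 111, SRAS is y = 1070 + 5p. Setting AD = SRAS gives 1359 = 10p, so p = 135.90 and y = 2429 − 5p = 1749.50.
Output 1749.50 is above potential 1625, so over time expected prices rise and SRAS shifts left until y returns to 1625.
Long run: y = 1625 on the AD curve gives 1625 = 2429 − 5p, so p = 160.80.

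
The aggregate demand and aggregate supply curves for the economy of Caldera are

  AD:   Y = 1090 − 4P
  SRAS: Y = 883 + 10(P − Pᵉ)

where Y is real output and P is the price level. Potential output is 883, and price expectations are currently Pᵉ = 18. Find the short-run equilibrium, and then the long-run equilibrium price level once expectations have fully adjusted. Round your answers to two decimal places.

Short run: with Pᵉ = 18, SRAS is Y = 703 + 10P. Setting AD = SRAS gives 387 = 14P, so P = 27.64 and Y = 1090 − 4P = 979.43.
Output 979.43 is above potential 883, so over time expected prices rise and SRAS shifts left until Y returns to 883.
Long run: Y = 883 on the AD curve gives 883 = 1090 − 4P, so P = 51.75.

Short run: P = 27.64, Y = 979.43. Long run: P = 51.75.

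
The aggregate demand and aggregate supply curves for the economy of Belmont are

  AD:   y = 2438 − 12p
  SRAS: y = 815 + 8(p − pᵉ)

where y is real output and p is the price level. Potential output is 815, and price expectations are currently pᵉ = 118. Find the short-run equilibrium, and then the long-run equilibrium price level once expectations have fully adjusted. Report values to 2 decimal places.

Short run: with pᵉ = 118, SRAS is y = 8p − 129. Setting AD = SRAS gives 2567 = 20p, so p = 128.35 and y = 2438 − 12p = 897.80.
Output 897.80 is above potential 815, so over time expected prices rise and SRAS shifts left until y returns to 815.
Long run: y = 815 on the AD curve gives 815 = 2438 − 12p, so p = 135.25.

Short run: p = 128.35, y = 897.80. Long run: p = 135.25.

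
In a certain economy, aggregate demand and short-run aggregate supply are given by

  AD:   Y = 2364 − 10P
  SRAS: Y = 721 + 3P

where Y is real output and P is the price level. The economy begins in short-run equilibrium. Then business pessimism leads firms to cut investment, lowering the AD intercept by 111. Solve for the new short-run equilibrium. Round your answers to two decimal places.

P = 117.85, Y = 1074.54

This is a negative demand shock: AD shifts left.
New AD: Y = 2253 − 10P.
Set AD = SRAS: 2253 − 10P = 721 + 3P, so 1532 = 13P and P = 117.85.
Substituting into AD, Y = 1074.54.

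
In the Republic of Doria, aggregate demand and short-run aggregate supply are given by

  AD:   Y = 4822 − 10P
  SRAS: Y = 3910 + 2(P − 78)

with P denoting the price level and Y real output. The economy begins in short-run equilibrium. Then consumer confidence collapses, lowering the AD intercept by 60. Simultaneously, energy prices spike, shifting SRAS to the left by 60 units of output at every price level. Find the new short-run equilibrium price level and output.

P = 89, Y = 3872

After both shocks: AD is Y = 4762 − 10P and SRAS is Y = 3694 + 2P.
Setting them equal: 1068 = 12P, so P = 89.
Y = 4762 − 10·89 = 3872.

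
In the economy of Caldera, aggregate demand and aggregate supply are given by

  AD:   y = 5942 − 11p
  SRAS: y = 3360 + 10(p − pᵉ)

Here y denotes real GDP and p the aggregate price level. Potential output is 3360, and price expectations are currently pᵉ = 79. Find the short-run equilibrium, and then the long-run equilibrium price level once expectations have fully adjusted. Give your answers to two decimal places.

Short run: with pᵉ = 79, SRAS is y = 2570 + 10p. Setting AD = SRAS gives 3372 = 21p, so p = 160.57 and y = 5942 − 11p = 4175.71.
Output 4175.71 is above potential 3360, so over time expected prices rise and SRAS shifts left until y returns to 3360.
Long run: y = 3360 on the AD curve gives 3360 = 5942 − 11p, so p = 234.73.

Short run: p = 160.57, y = 4175.71. Long run: p = 234.73.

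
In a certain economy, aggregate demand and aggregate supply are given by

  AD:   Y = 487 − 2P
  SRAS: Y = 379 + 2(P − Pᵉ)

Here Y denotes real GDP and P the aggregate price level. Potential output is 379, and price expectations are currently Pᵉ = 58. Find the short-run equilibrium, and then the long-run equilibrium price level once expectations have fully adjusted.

Short run: P = 56, Y = 375. Long run: P = 54.

Short run: with Pᵉ = 58, SRAS is Y = 263 + 2P. Setting AD = SRAS gives 224 = 4P, so P = 56 and Y = 487 − 2·56 = 375.
Output 375 is below potential 379, so over time expected prices fall and SRAS shifts right until Y returns to 379.
Long run: Y = 379 on the AD curve gives 379 = 487 − 2P, so P = 54.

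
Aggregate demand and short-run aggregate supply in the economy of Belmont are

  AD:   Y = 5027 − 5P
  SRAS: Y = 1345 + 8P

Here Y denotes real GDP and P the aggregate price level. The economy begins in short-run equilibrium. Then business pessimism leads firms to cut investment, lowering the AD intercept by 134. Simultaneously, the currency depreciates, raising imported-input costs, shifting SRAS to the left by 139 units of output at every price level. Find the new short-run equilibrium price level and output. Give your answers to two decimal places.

After both shocks: AD is Y = 4893 − 5P and SRAS is Y = 1206 + 8P.
Setting them equal: 3687 = 13P, so P = 283.62.
Substituting into AD, Y = 3474.92.

P = 283.62, Y = 3474.92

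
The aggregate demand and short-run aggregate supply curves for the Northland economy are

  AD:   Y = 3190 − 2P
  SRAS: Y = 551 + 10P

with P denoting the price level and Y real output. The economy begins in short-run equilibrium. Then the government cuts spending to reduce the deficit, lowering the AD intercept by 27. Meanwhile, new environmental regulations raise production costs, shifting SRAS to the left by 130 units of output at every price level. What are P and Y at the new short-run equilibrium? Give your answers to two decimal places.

After both shocks: AD is Y = 3163 − 2P and SRAS is Y = 421 + 10P.
Setting them equal: 2742 = 12P, so P = 228.50.
Substituting into AD, Y = 2706.00.

P = 228.50, Y = 2706.00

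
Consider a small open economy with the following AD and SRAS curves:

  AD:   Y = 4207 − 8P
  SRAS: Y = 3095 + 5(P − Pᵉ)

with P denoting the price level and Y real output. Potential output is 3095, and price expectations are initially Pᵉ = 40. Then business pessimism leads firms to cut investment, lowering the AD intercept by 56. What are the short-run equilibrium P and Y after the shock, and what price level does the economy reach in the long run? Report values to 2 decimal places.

Short run: P = 96.62, Y = 3378.08. Long run: P = 132.00.

AD shifts left: new AD is Y = 4151 − 8P. With Pᵉ = 40, SRAS is Y = 2895 + 5P.
Short run: 4151 − 8P = 2895 + 5P gives 1256 = 13P, so P = 96.62 and Y = 4151 − 8P = 3378.08.
Y = 3378.08 is above potential 3095; expectations adjust and SRAS shifts left until Y = 3095.
Long run: on the new AD curve, 3095 = 4151 − 8P gives P = 132.00.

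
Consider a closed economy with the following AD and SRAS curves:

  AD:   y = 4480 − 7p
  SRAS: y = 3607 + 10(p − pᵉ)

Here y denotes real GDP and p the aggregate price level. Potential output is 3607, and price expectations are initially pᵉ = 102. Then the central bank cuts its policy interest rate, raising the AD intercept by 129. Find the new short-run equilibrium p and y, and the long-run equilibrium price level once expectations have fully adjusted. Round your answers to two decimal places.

AD shifts right: new AD is y = 4609 − 7p. With pᵉ = 102, SRAS is y = 2587 + 10p.
Short run: 4609 − 7p = 2587 + 10p gives 2022 = 17p, so p = 118.94 and y = 4609 − 7p = 3776.41.
y = 3776.41 is above potential 3607; expectations adjust and SRAS shifts left until y = 3607.
Long run: on the new AD curve, 3607 = 4609 − 7p gives p = 143.14.

Short run: p = 118.94, y = 3776.41. Long run: p = 143.14.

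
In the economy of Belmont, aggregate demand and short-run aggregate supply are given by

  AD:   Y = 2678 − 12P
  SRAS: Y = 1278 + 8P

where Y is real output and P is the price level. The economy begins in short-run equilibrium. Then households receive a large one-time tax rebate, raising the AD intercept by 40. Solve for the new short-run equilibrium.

This is a positive demand shock: AD shifts right.
New AD: Y = 2718 − 12P.
Set AD = SRAS: 2718 − 12P = 1278 + 8P, so 1440 = 20P and P = 72.
Y = 2718 − 12·72 = 1854.

P = 72, Y = 1854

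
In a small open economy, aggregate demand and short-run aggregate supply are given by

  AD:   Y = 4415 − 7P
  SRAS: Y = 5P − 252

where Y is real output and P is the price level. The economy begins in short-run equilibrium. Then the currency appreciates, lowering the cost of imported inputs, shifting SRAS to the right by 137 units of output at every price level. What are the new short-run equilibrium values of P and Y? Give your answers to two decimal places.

P = 377.50, Y = 1772.50

This is a positive supply shock: SRAS shifts right.
New SRAS: Y = 5P − 115.
Set AD = SRAS: 4415 − 7P = 5P − 115, so 4530 = 12P and P = 377.50.
Substituting into AD, Y = 1772.50.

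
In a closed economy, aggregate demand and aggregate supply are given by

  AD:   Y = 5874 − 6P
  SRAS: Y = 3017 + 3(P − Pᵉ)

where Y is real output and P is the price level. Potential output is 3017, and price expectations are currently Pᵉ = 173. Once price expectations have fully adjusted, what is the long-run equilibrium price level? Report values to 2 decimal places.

Long-run P = 476.17

Short run: with Pᵉ = 173, SRAS is Y = 2498 + 3P. Setting AD = SRAS gives 3376 = 9P, so P = 375.11 and Y = 5874 − 6P = 3623.33.
Output 3623.33 is above potential 3017, so over time expected prices rise and SRAS shifts left until Y returns to 3017.
Long run: Y = 3017 on the AD curve gives 3017 = 5874 − 6P, so P = 476.17.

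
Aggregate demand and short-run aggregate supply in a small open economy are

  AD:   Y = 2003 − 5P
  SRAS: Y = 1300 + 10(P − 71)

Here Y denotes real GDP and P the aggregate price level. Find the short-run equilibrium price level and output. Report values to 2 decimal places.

P = 94.20, Y = 1532.00

Write SRAS as Y = 1300 + 10P − 710 = 590 + 10P.
Set AD = SRAS: 2003 − 5P = 590 + 10P, so 1413 = 15P and P = 94.20.
Substituting into AD, Y = 2003 − 5P = 1532.00.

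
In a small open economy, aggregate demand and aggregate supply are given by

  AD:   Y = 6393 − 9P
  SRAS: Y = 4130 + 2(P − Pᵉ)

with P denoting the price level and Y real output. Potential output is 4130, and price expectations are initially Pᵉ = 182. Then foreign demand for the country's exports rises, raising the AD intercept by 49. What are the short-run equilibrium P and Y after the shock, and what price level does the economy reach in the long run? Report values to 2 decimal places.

AD shifts right: new AD is Y = 6442 − 9P. With Pᵉ = 182, SRAS is Y = 3766 + 2P.
Short run: 6442 − 9P = 3766 + 2P gives 2676 = 11P, so P = 243.27 and Y = 6442 − 9P = 4252.55.
Y = 4252.55 is above potential 4130; expectations adjust and SRAS shifts left until Y = 4130.
Long run: on the new AD curve, 4130 = 6442 − 9P gives P = 256.89.

Short run: P = 243.27, Y = 4252.55. Long run: P = 256.89.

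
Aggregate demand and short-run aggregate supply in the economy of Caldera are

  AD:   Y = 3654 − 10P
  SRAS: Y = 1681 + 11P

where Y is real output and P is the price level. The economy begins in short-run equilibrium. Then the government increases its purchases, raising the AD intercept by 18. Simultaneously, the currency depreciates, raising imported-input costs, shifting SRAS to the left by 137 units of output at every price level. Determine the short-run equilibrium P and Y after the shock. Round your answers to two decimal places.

After both shocks: AD is Y = 3672 − 10P and SRAS is Y = 1544 + 11P.
Setting them equal: 2128 = 21P, so P = 101.33.
Substituting into AD, Y = 2658.67.

P = 101.33, Y = 2658.67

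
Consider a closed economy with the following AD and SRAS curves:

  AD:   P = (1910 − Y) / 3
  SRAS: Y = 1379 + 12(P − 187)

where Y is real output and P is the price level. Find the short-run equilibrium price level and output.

P = 185, Y = 1355

Write SRAS as Y = 1379 + 12P − 2244 = 12P − 865.
Rearrange AD to Y = 1910 − 3P.
Set AD = SRAS: 1910 − 3P = 12P − 865, so 2775 = 15P and P = 185.
Then Y = 1910 − 3·185 = 1355.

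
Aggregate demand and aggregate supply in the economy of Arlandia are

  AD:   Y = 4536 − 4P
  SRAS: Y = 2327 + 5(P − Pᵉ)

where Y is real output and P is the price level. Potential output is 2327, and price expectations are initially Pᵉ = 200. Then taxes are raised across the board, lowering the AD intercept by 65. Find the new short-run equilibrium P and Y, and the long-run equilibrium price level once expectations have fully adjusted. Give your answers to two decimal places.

AD shifts left: new AD is Y = 4471 − 4P. With Pᵉ = 200, SRAS is Y = 1327 + 5P.
Short run: 4471 − 4P = 1327 + 5P gives 3144 = 9P, so P = 349.33 and Y = 4471 − 4P = 3073.67.
Y = 3073.67 is above potential 2327; expectations adjust and SRAS shifts left until Y = 2327.
Long run: on the new AD curve, 2327 = 4471 − 4P gives P = 536.00.

Short run: P = 349.33, Y = 3073.67. Long run: P = 536.00.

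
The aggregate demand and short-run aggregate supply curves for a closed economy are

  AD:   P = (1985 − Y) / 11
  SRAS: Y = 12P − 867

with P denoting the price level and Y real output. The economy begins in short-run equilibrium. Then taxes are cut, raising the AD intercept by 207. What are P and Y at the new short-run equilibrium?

This is a positive demand shock: AD shifts right.
New AD: Y = 2192 − 11P.
Set AD = SRAS: 2192 − 11P = 12P − 867, so 3059 = 23P and P = 133.
Y = 2192 − 11·133 = 729.

P = 133, Y = 729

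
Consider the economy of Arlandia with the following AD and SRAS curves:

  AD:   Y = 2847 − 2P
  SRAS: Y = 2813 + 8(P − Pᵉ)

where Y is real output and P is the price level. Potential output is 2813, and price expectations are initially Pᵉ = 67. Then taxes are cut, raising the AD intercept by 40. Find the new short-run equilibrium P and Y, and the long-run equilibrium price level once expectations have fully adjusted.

Short run: P = 61, Y = 2765. Long run: P = 37.

AD shifts right: new AD is Y = 2887 − 2P. With Pᵉ = 67, SRAS is Y = 2277 + 8P.
Short run: 2887 − 2P = 2277 + 8P gives 610 = 10P, so P = 61 and Y = 2887 − 2·61 = 2765.
Y = 2765 is below potential 2813; expectations adjust and SRAS shifts right until Y = 2813.
Long run: on the new AD curve, 2813 = 2887 − 2P gives P = 37.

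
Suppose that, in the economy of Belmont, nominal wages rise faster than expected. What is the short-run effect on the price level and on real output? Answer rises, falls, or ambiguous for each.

This is an adverse supply shock: SRAS shifts left.
Moving along the downward-sloping AD curve, P rises and Y falls.

Price level: rises; output: falls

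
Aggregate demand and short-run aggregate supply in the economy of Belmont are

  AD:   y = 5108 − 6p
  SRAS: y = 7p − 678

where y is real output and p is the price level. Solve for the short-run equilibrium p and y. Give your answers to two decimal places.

p = 445.08, y = 2437.54

Set AD = SRAS: 5108 − 6p = 7p − 678, so 5786 = 13p and p = 445.08.
Substituting into AD, y = 5108 − 6p = 2437.54.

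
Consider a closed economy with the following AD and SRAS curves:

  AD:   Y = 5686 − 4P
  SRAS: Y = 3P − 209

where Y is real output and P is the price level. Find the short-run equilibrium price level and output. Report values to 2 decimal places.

Set AD = SRAS: 5686 − 4P = 3P − 209, so 5895 = 7P and P = 842.14.
Substituting into AD, Y = 5686 − 4P = 2317.43.

P = 842.14, Y = 2317.43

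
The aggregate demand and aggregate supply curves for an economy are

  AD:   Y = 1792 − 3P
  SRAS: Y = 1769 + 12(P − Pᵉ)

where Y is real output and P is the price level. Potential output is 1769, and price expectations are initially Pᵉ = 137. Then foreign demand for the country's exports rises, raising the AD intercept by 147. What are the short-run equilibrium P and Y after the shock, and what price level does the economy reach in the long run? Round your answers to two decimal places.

Short run: P = 120.93, Y = 1576.20. Long run: P = 56.67.

AD shifts right: new AD is Y = 1939 − 3P. With Pᵉ = 137, SRAS is Y = 125 + 12P.
Short run: 1939 − 3P = 125 + 12P gives 1814 = 15P, so P = 120.93 and Y = 1939 − 3P = 1576.20.
Y = 1576.20 is below potential 1769; expectations adjust and SRAS shifts right until Y = 1769.
Long run: on the new AD curve, 1769 = 1939 − 3P gives P = 56.67.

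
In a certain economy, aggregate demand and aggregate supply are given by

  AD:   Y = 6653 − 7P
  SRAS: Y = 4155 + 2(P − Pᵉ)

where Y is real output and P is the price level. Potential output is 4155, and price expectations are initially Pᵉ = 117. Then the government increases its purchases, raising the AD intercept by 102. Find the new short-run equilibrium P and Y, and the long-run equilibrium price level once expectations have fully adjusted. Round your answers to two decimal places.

AD shifts right: new AD is Y = 6755 − 7P. With Pᵉ = 117, SRAS is Y = 3921 + 2P.
Short run: 6755 − 7P = 3921 + 2P gives 2834 = 9P, so P = 314.89 and Y = 6755 − 7P = 4550.78.
Y = 4550.78 is above potential 4155; expectations adjust and SRAS shifts left until Y = 4155.
Long run: on the new AD curve, 4155 = 6755 − 7P gives P = 371.43.

Short run: P = 314.89, Y = 4550.78. Long run: P = 371.43.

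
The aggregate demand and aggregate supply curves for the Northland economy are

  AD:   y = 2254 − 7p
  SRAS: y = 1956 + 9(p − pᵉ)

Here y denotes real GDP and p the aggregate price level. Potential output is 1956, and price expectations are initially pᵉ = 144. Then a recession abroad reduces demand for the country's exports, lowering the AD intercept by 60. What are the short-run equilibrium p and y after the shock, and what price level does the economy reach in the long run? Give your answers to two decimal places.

Short run: p = 95.88, y = 1522.88. Long run: p = 34.00.

AD shifts left: new AD is y = 2194 − 7p. With pᵉ = 144, SRAS is y = 660 + 9p.
Short run: 2194 − 7p = 660 + 9p gives 1534 = 16p, so p = 95.88 and y = 2194 − 7p = 1522.88.
y = 1522.88 is below potential 1956; expectations adjust and SRAS shifts right until y = 1956.
Long run: on the new AD curve, 1956 = 2194 − 7p gives p = 34.00.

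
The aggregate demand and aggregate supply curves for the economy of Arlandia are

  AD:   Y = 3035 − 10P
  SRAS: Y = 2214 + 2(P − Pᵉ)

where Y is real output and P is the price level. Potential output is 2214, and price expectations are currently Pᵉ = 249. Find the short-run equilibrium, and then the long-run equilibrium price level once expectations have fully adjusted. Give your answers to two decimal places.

Short run: with Pᵉ = 249, SRAS is Y = 1716 + 2P. Setting AD = SRAS gives 1319 = 12P, so P = 109.92 and Y = 3035 − 10P = 1935.83.
Output 1935.83 is below potential 2214, so over time expected prices fall and SRAS shifts right until Y returns to 2214.
Long run: Y = 2214 on the AD curve gives 2214 = 3035 − 10P, so P = 82.10.

Short run: P = 109.92, Y = 1935.83. Long run: P = 82.10.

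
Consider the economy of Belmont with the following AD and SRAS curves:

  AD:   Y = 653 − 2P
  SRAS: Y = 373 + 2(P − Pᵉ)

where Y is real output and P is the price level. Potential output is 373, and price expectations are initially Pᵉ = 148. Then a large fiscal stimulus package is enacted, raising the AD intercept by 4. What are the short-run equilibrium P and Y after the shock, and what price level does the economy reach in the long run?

AD shifts right: new AD is Y = 657 − 2P. With Pᵉ = 148, SRAS is Y = 77 + 2P.
Short run: 657 − 2P = 77 + 2P gives 580 = 4P, so P = 145 and Y = 657 − 2·145 = 367.
Y = 367 is below potential 373; expectations adjust and SRAS shifts right until Y = 373.
Long run: on the new AD curve, 373 = 657 − 2P gives P = 142.

Short run: P = 145, Y = 367. Long run: P = 142.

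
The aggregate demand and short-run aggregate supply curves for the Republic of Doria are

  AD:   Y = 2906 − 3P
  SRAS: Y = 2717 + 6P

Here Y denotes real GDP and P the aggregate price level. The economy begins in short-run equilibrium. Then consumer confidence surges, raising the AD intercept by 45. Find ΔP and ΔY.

This is a positive demand shock: AD shifts right.
New AD: Y = 2951 − 3P.
Set AD = SRAS: 2951 − 3P = 2717 + 6P, so 234 = 9P and P = 26.
Y = 2951 − 3·26 = 2873.
Initially P = 21, Y = 2843, so ΔP = +5 and ΔY = +30.

ΔP = +5, ΔY = +30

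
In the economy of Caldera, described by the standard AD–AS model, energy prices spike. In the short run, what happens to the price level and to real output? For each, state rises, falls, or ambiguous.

This is an adverse supply shock: SRAS shifts left.
Moving along the downward-sloping AD curve, P rises and Y falls.

Price level: rises; output: falls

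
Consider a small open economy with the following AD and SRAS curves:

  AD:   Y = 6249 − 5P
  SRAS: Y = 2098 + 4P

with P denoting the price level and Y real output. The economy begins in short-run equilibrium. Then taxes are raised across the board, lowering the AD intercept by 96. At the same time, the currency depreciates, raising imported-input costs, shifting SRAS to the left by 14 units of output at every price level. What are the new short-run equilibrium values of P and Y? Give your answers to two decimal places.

After both shocks: AD is Y = 6153 − 5P and SRAS is Y = 2084 + 4P.
Setting them equal: 4069 = 9P, so P = 452.11.
Substituting into AD, Y = 3892.44.

P = 452.11, Y = 3892.44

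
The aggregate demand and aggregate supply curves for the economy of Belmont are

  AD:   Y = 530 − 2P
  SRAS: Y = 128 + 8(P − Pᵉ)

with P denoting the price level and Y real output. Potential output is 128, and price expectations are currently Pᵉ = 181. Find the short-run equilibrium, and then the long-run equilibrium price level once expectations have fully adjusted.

Short run: P = 185, Y = 160. Long run: P = 201.

Short run: with Pᵉ = 181, SRAS is Y = 8P − 1320. Setting AD = SRAS gives 1850 = 10P, so P = 185 and Y = 530 − 2·185 = 160.
Output 160 is above potential 128, so over time expected prices rise and SRAS shifts left until Y returns to 128.
Long run: Y = 128 on the AD curve gives 128 = 530 − 2P, so P = 201.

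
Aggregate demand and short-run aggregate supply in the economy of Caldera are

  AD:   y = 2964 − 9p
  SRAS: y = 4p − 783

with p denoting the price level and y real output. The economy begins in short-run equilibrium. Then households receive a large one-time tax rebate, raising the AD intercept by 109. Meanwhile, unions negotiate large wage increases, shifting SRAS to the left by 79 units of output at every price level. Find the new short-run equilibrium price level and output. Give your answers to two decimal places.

p = 302.69, y = 348.77

After both shocks: AD is y = 3073 − 9p and SRAS is y = 4p − 862.
Setting them equal: 3935 = 13p, so p = 302.69.
Substituting into AD, y = 348.77.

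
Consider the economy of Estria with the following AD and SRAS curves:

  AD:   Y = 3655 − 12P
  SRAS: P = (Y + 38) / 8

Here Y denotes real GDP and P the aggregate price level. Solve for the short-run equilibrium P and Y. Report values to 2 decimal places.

P = 184.65, Y = 1439.20

Rearrange SRAS to Y = 8P − 38.
Set AD = SRAS: 3655 − 12P = 8P − 38, so 3693 = 20P and P = 184.65.
Substituting into AD, Y = 3655 − 12P = 1439.20.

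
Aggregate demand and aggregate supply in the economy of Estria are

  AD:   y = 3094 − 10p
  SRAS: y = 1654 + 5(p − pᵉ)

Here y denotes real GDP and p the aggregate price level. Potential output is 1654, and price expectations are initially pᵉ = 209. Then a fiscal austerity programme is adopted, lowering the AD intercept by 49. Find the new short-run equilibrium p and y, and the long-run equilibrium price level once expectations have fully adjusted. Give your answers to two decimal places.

AD shifts left: new AD is y = 3045 − 10p. With pᵉ = 209, SRAS is y = 609 + 5p.
Short run: 3045 − 10p = 609 + 5p gives 2436 = 15p, so p = 162.40 and y = 3045 − 10p = 1421.00.
y = 1421.00 is below potential 1654; expectations adjust and SRAS shifts right until y = 1654.
Long run: on the new AD curve, 1654 = 3045 − 10p gives p = 139.10.

Short run: p = 162.40, y = 1421.00. Long run: p = 139.10.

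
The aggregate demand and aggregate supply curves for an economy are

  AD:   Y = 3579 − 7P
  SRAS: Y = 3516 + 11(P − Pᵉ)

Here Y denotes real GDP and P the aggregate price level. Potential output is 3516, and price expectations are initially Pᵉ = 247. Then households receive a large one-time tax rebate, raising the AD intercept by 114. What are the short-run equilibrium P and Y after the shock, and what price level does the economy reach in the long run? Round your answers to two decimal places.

Short run: P = 160.78, Y = 2567.56. Long run: P = 25.29.

AD shifts right: new AD is Y = 3693 − 7P. With Pᵉ = 247, SRAS is Y = 799 + 11P.
Short run: 3693 − 7P = 799 + 11P gives 2894 = 18P, so P = 160.78 and Y = 3693 − 7P = 2567.56.
Y = 2567.56 is below potential 3516; expectations adjust and SRAS shifts right until Y = 3516.
Long run: on the new AD curve, 3516 = 3693 − 7P gives P = 25.29.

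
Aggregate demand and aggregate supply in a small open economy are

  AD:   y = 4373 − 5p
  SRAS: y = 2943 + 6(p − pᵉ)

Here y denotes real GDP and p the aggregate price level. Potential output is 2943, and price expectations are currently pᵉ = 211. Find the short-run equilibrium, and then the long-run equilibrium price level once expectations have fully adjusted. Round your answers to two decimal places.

Short run: with pᵉ = 211, SRAS is y = 1677 + 6p. Setting AD = SRAS gives 2696 = 11p, so p = 245.09 and y = 4373 − 5p = 3147.55.
Output 3147.55 is above potential 2943, so over time expected prices rise and SRAS shifts left until y returns to 2943.
Long run: y = 2943 on the AD curve gives 2943 = 4373 − 5p, so p = 286.00.

Short run: p = 245.09, y = 3147.55. Long run: p = 286.00.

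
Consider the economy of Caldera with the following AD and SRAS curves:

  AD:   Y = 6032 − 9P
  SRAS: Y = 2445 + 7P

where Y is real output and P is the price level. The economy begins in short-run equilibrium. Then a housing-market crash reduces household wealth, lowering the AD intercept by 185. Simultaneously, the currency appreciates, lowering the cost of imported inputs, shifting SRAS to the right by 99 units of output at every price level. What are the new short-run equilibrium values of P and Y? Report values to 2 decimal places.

After both shocks: AD is Y = 5847 − 9P and SRAS is Y = 2544 + 7P.
Setting them equal: 3303 = 16P, so P = 206.44.
Substituting into AD, Y = 3989.06.

P = 206.44, Y = 3989.06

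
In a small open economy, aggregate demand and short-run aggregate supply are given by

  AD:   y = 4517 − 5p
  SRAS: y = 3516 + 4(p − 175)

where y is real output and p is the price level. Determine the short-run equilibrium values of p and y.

p = 189, y = 3572

Write SRAS as y = 3516 + 4p − 700 = 2816 + 4p.
Set AD = SRAS: 4517 − 5p = 2816 + 4p, so 1701 = 9p and p = 189.
Then y = 4517 − 5·189 = 3572.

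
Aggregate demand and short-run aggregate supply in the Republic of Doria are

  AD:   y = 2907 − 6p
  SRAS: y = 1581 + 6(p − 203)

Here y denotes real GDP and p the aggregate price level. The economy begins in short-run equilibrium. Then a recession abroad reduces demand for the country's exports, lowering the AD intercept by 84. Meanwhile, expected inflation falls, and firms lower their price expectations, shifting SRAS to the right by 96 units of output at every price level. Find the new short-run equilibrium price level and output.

p = 197, y = 1641

After both shocks: AD is y = 2823 − 6p and SRAS is y = 459 + 6p.
Setting them equal: 2364 = 12p, so p = 197.
y = 2823 − 6·197 = 1641.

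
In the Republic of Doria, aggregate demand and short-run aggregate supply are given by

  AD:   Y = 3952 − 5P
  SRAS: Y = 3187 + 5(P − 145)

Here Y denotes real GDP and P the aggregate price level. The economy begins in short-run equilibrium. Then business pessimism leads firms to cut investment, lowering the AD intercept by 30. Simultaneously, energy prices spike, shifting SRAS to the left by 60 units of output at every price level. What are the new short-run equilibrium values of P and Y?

P = 152, Y = 3162

After both shocks: AD is Y = 3922 − 5P and SRAS is Y = 2402 + 5P.
Setting them equal: 1520 = 10P, so P = 152.
Y = 3922 − 5·152 = 3162.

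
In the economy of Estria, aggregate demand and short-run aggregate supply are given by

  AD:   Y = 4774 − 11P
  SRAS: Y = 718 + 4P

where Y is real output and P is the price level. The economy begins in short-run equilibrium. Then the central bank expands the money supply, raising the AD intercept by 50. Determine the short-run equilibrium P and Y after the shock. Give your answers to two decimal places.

P = 273.73, Y = 1812.93

This is a positive demand shock: AD shifts right.
New AD: Y = 4824 − 11P.
Set AD = SRAS: 4824 − 11P = 718 + 4P, so 4106 = 15P and P = 273.73.
Substituting into AD, Y = 1812.93.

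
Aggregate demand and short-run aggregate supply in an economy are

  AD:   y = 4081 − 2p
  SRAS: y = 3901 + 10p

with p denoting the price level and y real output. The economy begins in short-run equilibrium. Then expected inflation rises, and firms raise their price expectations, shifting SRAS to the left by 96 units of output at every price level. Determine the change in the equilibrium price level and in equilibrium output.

This is a negative supply shock: SRAS shifts left.
New SRAS: y = 3805 + 10p.
Set AD = SRAS: 4081 − 2p = 3805 + 10p, so 276 = 12p and p = 23.
y = 4081 − 2·23 = 4035.
Initially p = 15, y = 4051, so Δp = +8 and Δy = -16.

Δp = +8, Δy = -16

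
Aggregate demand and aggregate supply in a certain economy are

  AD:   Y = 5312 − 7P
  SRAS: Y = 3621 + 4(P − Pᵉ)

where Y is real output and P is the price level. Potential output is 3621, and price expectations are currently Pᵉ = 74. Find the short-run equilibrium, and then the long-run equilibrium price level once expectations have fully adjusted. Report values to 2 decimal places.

Short run: with Pᵉ = 74, SRAS is Y = 3325 + 4P. Setting AD = SRAS gives 1987 = 11P, so P = 180.64 and Y = 5312 − 7P = 4047.55.
Output 4047.55 is above potential 3621, so over time expected prices rise and SRAS shifts left until Y returns to 3621.
Long run: Y = 3621 on the AD curve gives 3621 = 5312 − 7P, so P = 241.57.

Short run: P = 180.64, Y = 4047.55. Long run: P = 241.57.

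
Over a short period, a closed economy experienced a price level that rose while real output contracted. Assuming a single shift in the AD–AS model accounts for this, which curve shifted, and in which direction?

SRAS shifted left

P rose and Y fell. An AD shift moves P and Y in the same direction; an SRAS shift moves them in opposite directions.
Here P and Y moved in opposite directions, so the SRAS curve shifted.
Since Y fell, SRAS shifted left.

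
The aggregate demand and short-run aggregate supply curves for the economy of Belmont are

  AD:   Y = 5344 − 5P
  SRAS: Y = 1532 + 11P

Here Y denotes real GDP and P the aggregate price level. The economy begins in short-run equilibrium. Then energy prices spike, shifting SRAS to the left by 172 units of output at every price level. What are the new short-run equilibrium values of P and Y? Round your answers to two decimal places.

P = 249.00, Y = 4099.00

This is a negative supply shock: SRAS shifts left.
New SRAS: Y = 1360 + 11P.
Set AD = SRAS: 5344 − 5P = 1360 + 11P, so 3984 = 16P and P = 249.00.
Substituting into AD, Y = 4099.00.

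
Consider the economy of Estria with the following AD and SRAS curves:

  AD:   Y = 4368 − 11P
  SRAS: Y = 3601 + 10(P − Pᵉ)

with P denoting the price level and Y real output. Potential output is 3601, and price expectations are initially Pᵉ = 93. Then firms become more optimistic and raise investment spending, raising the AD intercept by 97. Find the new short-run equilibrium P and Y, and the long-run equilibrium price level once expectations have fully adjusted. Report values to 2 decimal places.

AD shifts right: new AD is Y = 4465 − 11P. With Pᵉ = 93, SRAS is Y = 2671 + 10P.
Short run: 4465 − 11P = 2671 + 10P gives 1794 = 21P, so P = 85.43 and Y = 4465 − 11P = 3525.29.
Y = 3525.29 is below potential 3601; expectations adjust and SRAS shifts right until Y = 3601.
Long run: on the new AD curve, 3601 = 4465 − 11P gives P = 78.55.

Short run: P = 85.43, Y = 3525.29. Long run: P = 78.55.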